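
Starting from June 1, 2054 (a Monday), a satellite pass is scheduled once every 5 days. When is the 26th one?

The 26th occurrence is 25 intervals after the first: 25 × 5 = 125 days after June 1, 2054.
June has 30 days — 29 days to the end of June leaves 96.
July has 31 days (65 left).
August has 31 days (34 left).
September has 30 days (4 left).
4 days into October → October 4, 2054.

October 4, 2054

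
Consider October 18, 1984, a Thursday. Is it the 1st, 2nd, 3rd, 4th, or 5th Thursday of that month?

3rd

Day 18 falls in week ⌈18/7⌉ of the month.
Days 1–7 hold the 1st Thursday, 8–14 the 2nd, 15–21 the 3rd, 22–28 the 4th, 29–31 the 5th.
18 is in the range for the 3rd.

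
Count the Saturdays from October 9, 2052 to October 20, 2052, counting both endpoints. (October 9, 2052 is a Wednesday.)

2

October 9, 2052 is a Wednesday; the first Saturday on or after it is October 12, 2052 (3 days later).
From October 12, 2052 to October 20, 2052 is 20 − 12 = 8 days.
8 ÷ 7 = 1 full weeks with remainder 1, so 1 more Saturdays after the first → 2.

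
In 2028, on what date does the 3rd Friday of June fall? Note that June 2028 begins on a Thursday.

June 2028 begins on a Thursday, so the first Friday is June 2 (1 day later).
The 3rd Friday is 2 weeks later: 2 + 14 = 16.

16 June 2028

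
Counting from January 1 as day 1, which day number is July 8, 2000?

Days in months before July: 31 + 29 + 31 + 30 + 31 + 30 = 182.
Plus 8 days into July → day 190.

190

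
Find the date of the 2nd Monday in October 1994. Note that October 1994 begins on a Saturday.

October 1994 begins on a Saturday, so the first Monday is October 3 (2 days later).
The 2nd Monday is 1 weeks later: 3 + 7 = 10.

10 October 1994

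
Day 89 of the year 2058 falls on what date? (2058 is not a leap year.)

Mar 30, 2058

Jan has 31 days (89 − 31 = 58 remain).
Feb has 28 days (58 − 28 = 30 remain).
30 into Mar → Mar 30.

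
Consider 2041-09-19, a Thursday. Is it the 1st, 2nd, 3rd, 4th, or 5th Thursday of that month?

3rd

Day 19 falls in week ⌈19/7⌉ of the month.
Days 1–7 hold the 1st Thursday, 8–14 the 2nd, 15–21 the 3rd, 22–28 the 4th, 29–31 the 5th.
19 is in the range for the 3rd.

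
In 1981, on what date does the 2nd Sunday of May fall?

10 May 1981

The first Sunday of May 1981 is May 3.
The 2nd Sunday is 1 weeks later: 3 + 7 = 10.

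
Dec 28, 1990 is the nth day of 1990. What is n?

362

Days in months before Dec: 31 + 28 + 31 + 30 + 31 + 30 + 31 + 31 + 30 + 31 + 30 = 334.
Plus 28 days into Dec → day 362.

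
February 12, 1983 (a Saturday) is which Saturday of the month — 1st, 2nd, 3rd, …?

2nd

Day 12 falls in week ⌈12/7⌉ of the month.
Days 1–7 hold the 1st Saturday, 8–14 the 2nd, 15–21 the 3rd, 22–28 the 4th, 29–31 the 5th.
12 is in the range for the 2nd.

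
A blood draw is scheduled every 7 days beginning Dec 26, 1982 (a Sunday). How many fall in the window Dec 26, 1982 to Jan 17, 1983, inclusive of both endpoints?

4

Occurrences land 7·i days after Dec 26, 1982 for i = 0, 1, 2, …
The window opens on the start date, so the first occurrence inside is #1 on Dec 26, 1982.
Jan 17, 1983 is 22 days after the start; 22 ÷ 7 = 3 remainder 1. Last occurrence in the window: #4 on Jan 16, 1983.
Occurrences #1 through #4: 4 in total.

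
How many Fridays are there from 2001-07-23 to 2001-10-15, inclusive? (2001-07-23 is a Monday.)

12

2001-07-23 is a Monday; the first Friday on or after it is 2001-07-27 (4 days later).
From 2001-07-27 to 2001-10-15: 4 + 31 + 30 + 15 = 80 days (rest of July, August, September, October).
80 ÷ 7 = 11 full weeks with remainder 3, so 11 more Fridays after the first → 12.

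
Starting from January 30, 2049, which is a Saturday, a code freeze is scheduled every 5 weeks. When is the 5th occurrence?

The 5th occurrence is 4 intervals after the first: 4 × 35 = 140 days after January 30, 2049.
January has 31 days — 1 day to the end of January leaves 139.
February has 28 days (111 left).
March has 31 days (80 left).
April has 30 days (50 left).
May has 31 days (19 left).
19 days into June → June 19, 2049.

June 19, 2049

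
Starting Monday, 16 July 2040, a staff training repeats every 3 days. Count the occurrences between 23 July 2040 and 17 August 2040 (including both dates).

Occurrences land 3·i days after 16 July 2040 for i = 0, 1, 2, …
23 July 2040 is 7 days after the start; 7 ÷ 3 = 2 remainder 1; since the remainder is 1, round up to i = 3. First occurrence in the window: #4 on 25 July 2040 (3×3 = 9 days in).
17 August 2040 is 32 days after the start; 32 ÷ 3 = 10 remainder 2. Last occurrence in the window: #11 on 15 August 2040.
Occurrences #4 through #11: 8 in total.

8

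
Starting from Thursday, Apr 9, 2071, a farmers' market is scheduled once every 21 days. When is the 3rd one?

The 3rd occurrence is 2 intervals after the first: 2 × 21 = 42 days after Apr 9, 2071.
Apr has 30 days — 21 days to the end of Apr leaves 21.
21 days into May → May 21, 2071.

May 21, 2071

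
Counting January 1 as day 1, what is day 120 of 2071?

30 April 2071

January has 31 days (120 − 31 = 89 remain).
February has 28 days (89 − 28 = 61 remain).
March has 31 days (61 − 31 = 30 remain).
30 into April → April 30.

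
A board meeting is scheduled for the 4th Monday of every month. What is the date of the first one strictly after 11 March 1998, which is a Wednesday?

23 March 1998

March 1998 starts on a Sunday; its first Monday is the 2nd, so the 4th Monday is the 23rd — 23 March 1998.
23 March 1998 is after 11 March 1998, so that is the next one.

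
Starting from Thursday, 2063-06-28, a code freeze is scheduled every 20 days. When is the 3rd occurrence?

The 3rd occurrence is 2 intervals after the first: 2 × 20 = 40 days after 2063-06-28.
June has 30 days — 2 days to the end of June leaves 38.
July has 31 days (7 left).
7 days into August → 2063-08-07.

2063-08-07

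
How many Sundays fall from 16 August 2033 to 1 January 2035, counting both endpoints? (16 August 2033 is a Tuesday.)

16 August 2033 is a Tuesday; the first Sunday on or after it is 21 August 2033 (5 days later).
From 21 August 2033 to 1 January 2035: 132 + 365 + 1 = 498 days (rest of 2033, 2034, to 1 January 2035 in 2035).
498 ÷ 7 = 71 full weeks with remainder 1, so 71 more Sundays after the first → 72.

72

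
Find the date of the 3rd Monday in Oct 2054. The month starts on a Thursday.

Oct 19, 2054

Oct 2054 begins on a Thursday, so the first Monday is Oct 5 (4 days later).
The 3rd Monday is 2 weeks later: 5 + 14 = 19.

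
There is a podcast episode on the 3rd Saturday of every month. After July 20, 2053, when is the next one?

August 16, 2053

July 2053 starts on a Tuesday; its first Saturday is the 5th, so the 3rd Saturday is the 19th — July 19, 2053.
That is not after July 20, 2053, so look at August 2053.
August 2053 starts on a Friday; its first Saturday is the 2nd, so the 3rd Saturday is the 16th — August 16, 2053.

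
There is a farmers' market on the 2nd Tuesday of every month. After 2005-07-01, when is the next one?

July 2005 starts on a Friday; its first Tuesday is the 5th, so the 2nd Tuesday is the 12th — 2005-07-12.
2005-07-12 is after 2005-07-01, so that is the next one.

2005-07-12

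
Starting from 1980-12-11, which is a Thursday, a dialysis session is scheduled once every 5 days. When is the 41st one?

1981-06-29

The 41st occurrence is 40 intervals after the first: 40 × 5 = 200 days after 1980-12-11.
December has 31 days — 20 days to the end of December leaves 180.
January has 31 days (149 left).
February has 28 days (121 left).
March has 31 days (90 left).
April has 30 days (60 left).
May has 31 days (29 left).
29 days into June → 1981-06-29.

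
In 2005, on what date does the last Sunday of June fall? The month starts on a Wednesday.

June 26, 2005

June 2005 begins on a Wednesday, so the first Sunday is June 5 (4 days later).
June 2005 has 30 days. Adding weeks: 5, 12, 19, 26 — the last one ≤ 30 is the 26th.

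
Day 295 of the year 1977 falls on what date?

Jan has 31 days (295 − 31 = 264 remain).
Feb has 28 days (264 − 28 = 236 remain).
Mar has 31 days (236 − 31 = 205 remain).
Apr has 30 days (205 − 30 = 175 remain).
May has 31 days (175 − 31 = 144 remain).
Jun has 30 days (144 − 30 = 114 remain).
Jul has 31 days (114 − 31 = 83 remain).
Aug has 31 days (83 − 31 = 52 remain).
Sep has 30 days (52 − 30 = 22 remain).
22 into Oct → Oct 22.

Oct 22, 1977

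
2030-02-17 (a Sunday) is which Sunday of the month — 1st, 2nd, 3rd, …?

Day 17 falls in week ⌈17/7⌉ of the month.
Days 1–7 hold the 1st Sunday, 8–14 the 2nd, 15–21 the 3rd, 22–28 the 4th, 29–31 the 5th.
17 is in the range for the 3rd.

3rd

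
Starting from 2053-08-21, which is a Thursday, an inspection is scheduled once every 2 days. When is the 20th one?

The 20th occurrence is 19 intervals after the first: 19 × 2 = 38 days after 2053-08-21.
August has 31 days — 10 days to the end of August leaves 28.
28 days into September → 2053-09-28.

2053-09-28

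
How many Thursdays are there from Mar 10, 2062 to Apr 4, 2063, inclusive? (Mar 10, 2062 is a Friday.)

Mar 10, 2062 is a Friday; the first Thursday on or after it is Mar 16, 2062 (6 days later).
From Mar 16, 2062 to Apr 4, 2063: 290 + 94 = 384 days (rest of 2062, to Apr 4, 2063 in 2063).
384 ÷ 7 = 54 full weeks with remainder 6, so 54 more Thursdays after the first → 55.

55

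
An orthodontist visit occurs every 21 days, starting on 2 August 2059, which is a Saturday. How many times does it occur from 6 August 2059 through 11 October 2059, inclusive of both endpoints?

3

Occurrences land 21·i days after 2 August 2059 for i = 0, 1, 2, …
6 August 2059 is 4 days after the start; 4 ÷ 21 = 0 remainder 4; since the remainder is 4, round up to i = 1. First occurrence in the window: #2 on 23 August 2059 (1×21 = 21 days in).
11 October 2059 is 70 days after the start; 70 ÷ 21 = 3 remainder 7. Last occurrence in the window: #4 on 4 October 2059.
Occurrences #2 through #4: 3 in total.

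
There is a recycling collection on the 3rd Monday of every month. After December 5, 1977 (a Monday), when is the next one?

December 19, 1977

December 1977 starts on a Thursday; its first Monday is the 5th, so the 3rd Monday is the 19th — December 19, 1977.
December 19, 1977 is after December 5, 1977, so that is the next one.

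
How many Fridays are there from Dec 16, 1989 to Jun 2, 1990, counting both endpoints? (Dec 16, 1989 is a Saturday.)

Dec 16, 1989 is a Saturday; the first Friday on or after it is Dec 22, 1989 (6 days later).
From Dec 22, 1989 to Jun 2, 1990: 9 + 31 + 28 + 31 + 30 + 31 + 2 = 162 days (rest of Dec, Jan, Feb, Mar, Apr, May, Jun).
162 ÷ 7 = 23 full weeks with remainder 1, so 23 more Fridays after the first → 24.

24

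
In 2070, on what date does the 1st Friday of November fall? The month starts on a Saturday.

2070-11-07

November 2070 begins on a Saturday, so the first Friday is November 7 (6 days later).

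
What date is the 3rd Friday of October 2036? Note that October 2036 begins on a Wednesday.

2036-10-17

October 2036 begins on a Wednesday, so the first Friday is October 3 (2 days later).
The 3rd Friday is 2 weeks later: 3 + 14 = 17.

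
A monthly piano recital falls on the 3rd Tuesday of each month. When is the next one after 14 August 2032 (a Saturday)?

17 August 2032

August 2032 starts on a Sunday; its first Tuesday is the 3rd, so the 3rd Tuesday is the 17th — 17 August 2032.
17 August 2032 is after 14 August 2032, so that is the next one.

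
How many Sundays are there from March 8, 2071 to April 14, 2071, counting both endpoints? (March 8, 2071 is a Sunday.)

March 8, 2071 is a Sunday; the first Sunday on or after it is March 8, 2071.
From March 8, 2071 to April 14, 2071: 23 + 14 = 37 days (rest of March, April).
37 ÷ 7 = 5 full weeks with remainder 2, so 5 more Sundays after the first → 6.

6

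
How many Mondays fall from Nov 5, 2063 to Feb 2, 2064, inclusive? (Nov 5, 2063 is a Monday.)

13

Nov 5, 2063 is a Monday; the first Monday on or after it is Nov 5, 2063.
From Nov 5, 2063 to Feb 2, 2064: 25 + 31 + 31 + 2 = 89 days (rest of Nov, Dec, Jan, Feb).
89 ÷ 7 = 12 full weeks with remainder 5, so 12 more Mondays after the first → 13.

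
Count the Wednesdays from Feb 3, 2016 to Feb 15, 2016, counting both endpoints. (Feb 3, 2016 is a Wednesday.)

Feb 3, 2016 is a Wednesday; the first Wednesday on or after it is Feb 3, 2016.
From Feb 3, 2016 to Feb 15, 2016 is 15 − 3 = 12 days.
12 ÷ 7 = 1 full weeks with remainder 5, so 1 more Wednesdays after the first → 2.

2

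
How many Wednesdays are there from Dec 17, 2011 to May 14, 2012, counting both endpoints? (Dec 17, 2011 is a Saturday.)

Dec 17, 2011 is a Saturday; the first Wednesday on or after it is Dec 21, 2011 (4 days later).
From Dec 21, 2011 to May 14, 2012: 10 + 31 + 29 + 31 + 30 + 14 = 145 days (rest of Dec, Jan, Feb, Mar, Apr, May).
145 ÷ 7 = 20 full weeks with remainder 5, so 20 more Wednesdays after the first → 21.

21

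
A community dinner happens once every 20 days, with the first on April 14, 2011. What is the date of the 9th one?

The 9th occurrence is 8 intervals after the first: 8 × 20 = 160 days after April 14, 2011.
April has 30 days — 16 days to the end of April leaves 144.
May has 31 days (113 left).
June has 30 days (83 left).
July has 31 days (52 left).
August has 31 days (21 left).
21 days into September → September 21, 2011.

September 21, 2011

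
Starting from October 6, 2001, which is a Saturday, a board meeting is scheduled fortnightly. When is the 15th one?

The 15th occurrence is 14 intervals after the first: 14 × 14 = 196 days after October 6, 2001.
October has 31 days — 25 days to the end of October leaves 171.
November has 30 days (141 left).
December has 31 days (110 left).
January has 31 days (79 left).
February has 28 days (51 left).
March has 31 days (20 left).
20 days into April → April 20, 2002.

April 20, 2002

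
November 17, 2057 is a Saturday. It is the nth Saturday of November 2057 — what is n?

Day 17 falls in week ⌈17/7⌉ of the month.
Days 1–7 hold the 1st Saturday, 8–14 the 2nd, 15–21 the 3rd, 22–28 the 4th, 29–31 the 5th.
17 is in the range for the 3rd.

3rd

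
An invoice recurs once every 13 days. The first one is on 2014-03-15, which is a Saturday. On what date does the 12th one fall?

2014-08-05

The 12th occurrence is 11 intervals after the first: 11 × 13 = 143 days after 2014-03-15.
March has 31 days — 16 days to the end of March leaves 127.
April has 30 days (97 left).
May has 31 days (66 left).
June has 30 days (36 left).
July has 31 days (5 left).
5 days into August → 2014-08-05.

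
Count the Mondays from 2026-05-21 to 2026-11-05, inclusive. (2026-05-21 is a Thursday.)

24

2026-05-21 is a Thursday; the first Monday on or after it is 2026-05-25 (4 days later).
From 2026-05-25 to 2026-11-05: 6 + 30 + 31 + 31 + 30 + 31 + 5 = 164 days (rest of May, June, July, August, September, October, November).
164 ÷ 7 = 23 full weeks with remainder 3, so 23 more Mondays after the first → 24.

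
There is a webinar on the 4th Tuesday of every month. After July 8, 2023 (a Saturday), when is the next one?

July 25, 2023

July 2023 starts on a Saturday; its first Tuesday is the 4th, so the 4th Tuesday is the 25th — July 25, 2023.
July 25, 2023 is after July 8, 2023, so that is the next one.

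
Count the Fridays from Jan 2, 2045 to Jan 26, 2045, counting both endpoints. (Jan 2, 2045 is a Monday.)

Jan 2, 2045 is a Monday; the first Friday on or after it is Jan 6, 2045 (4 days later).
From Jan 6, 2045 to Jan 26, 2045 is 26 − 6 = 20 days.
20 ÷ 7 = 2 full weeks with remainder 6, so 2 more Fridays after the first → 3.

3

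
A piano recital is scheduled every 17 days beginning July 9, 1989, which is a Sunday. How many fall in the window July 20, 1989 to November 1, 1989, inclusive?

6

Occurrences land 17·i days after July 9, 1989 for i = 0, 1, 2, …
July 20, 1989 is 11 days after the start; 11 ÷ 17 = 0 remainder 11; since the remainder is 11, round up to i = 1. First occurrence in the window: #2 on July 26, 1989 (1×17 = 17 days in).
November 1, 1989 is 115 days after the start; 115 ÷ 17 = 6 remainder 13. Last occurrence in the window: #7 on October 19, 1989.
Occurrences #2 through #7: 6 in total.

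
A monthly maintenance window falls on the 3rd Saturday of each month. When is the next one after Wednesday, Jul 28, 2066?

Jul 2066 starts on a Thursday; its first Saturday is the 3rd, so the 3rd Saturday is the 17th — Jul 17, 2066.
That is not after Jul 28, 2066, so look at Aug 2066.
Aug 2066 starts on a Sunday; its first Saturday is the 7th, so the 3rd Saturday is the 21st — Aug 21, 2066.

Aug 21, 2066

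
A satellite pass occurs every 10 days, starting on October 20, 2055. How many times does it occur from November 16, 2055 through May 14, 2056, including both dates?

Occurrences land 10·i days after October 20, 2055 for i = 0, 1, 2, …
November 16, 2055 is 27 days after the start; 27 ÷ 10 = 2 remainder 7; since the remainder is 7, round up to i = 3. First occurrence in the window: #4 on November 19, 2055 (3×10 = 30 days in).
May 14, 2056 is 207 days after the start; 207 ÷ 10 = 20 remainder 7. Last occurrence in the window: #21 on May 7, 2056.
Occurrences #4 through #21: 18 in total.

18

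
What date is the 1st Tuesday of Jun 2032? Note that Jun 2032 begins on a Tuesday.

Jun 1, 2032

Jun 2032 begins on a Tuesday, so the first Tuesday is Jun 1.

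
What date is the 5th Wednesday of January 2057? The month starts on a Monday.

31 January 2057

January 2057 begins on a Monday, so the first Wednesday is January 3 (2 days later).
The 5th Wednesday is 4 weeks later: 3 + 28 = 31.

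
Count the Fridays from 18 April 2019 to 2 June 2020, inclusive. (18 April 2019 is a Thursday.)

18 April 2019 is a Thursday; the first Friday on or after it is 19 April 2019 (1 day later).
From 19 April 2019 to 2 June 2020: 256 + 154 = 410 days (rest of 2019, to 2 June 2020 in 2020).
410 ÷ 7 = 58 full weeks with remainder 4, so 58 more Fridays after the first → 59.

59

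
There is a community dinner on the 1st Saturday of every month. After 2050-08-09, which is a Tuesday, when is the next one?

August 2050 starts on a Monday, so its 1st Saturday is 2050-08-06 (5 days in).
That is not after 2050-08-09, so look at September 2050.
September 2050 starts on a Thursday, so its 1st Saturday is 2050-09-03 (2 days in).

2050-09-03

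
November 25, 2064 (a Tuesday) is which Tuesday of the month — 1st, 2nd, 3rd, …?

4th

Day 25 falls in week ⌈25/7⌉ of the month.
Days 1–7 hold the 1st Tuesday, 8–14 the 2nd, 15–21 the 3rd, 22–28 the 4th, 29–31 the 5th.
25 is in the range for the 4th.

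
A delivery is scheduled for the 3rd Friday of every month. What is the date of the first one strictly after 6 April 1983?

April 1983 starts on a Friday; its first Friday is the 1st, so the 3rd Friday is the 15th — 15 April 1983.
15 April 1983 is after 6 April 1983, so that is the next one.

15 April 1983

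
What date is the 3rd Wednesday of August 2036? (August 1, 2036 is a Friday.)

August 20, 2036

August 2036 begins on a Friday, so the first Wednesday is August 6 (5 days later).
The 3rd Wednesday is 2 weeks later: 6 + 14 = 20.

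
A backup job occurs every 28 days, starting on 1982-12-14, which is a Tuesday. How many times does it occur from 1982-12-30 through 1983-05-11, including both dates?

5

Occurrences land 28·i days after 1982-12-14 for i = 0, 1, 2, …
1982-12-30 is 16 days after the start; 16 ÷ 28 = 0 remainder 16; since the remainder is 16, round up to i = 1. First occurrence in the window: #2 on 1983-01-11 (1×28 = 28 days in).
1983-05-11 is 148 days after the start; 148 ÷ 28 = 5 remainder 8. Last occurrence in the window: #6 on 1983-05-03.
Occurrences #2 through #6: 5 in total.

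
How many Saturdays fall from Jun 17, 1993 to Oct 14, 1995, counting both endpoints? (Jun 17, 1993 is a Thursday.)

122

Jun 17, 1993 is a Thursday; the first Saturday on or after it is Jun 19, 1993 (2 days later).
From Jun 19, 1993 to Oct 14, 1995: 195 + 365 + 287 = 847 days (rest of 1993, 1994, to Oct 14, 1995 in 1995).
847 ÷ 7 = 121 full weeks with remainder 0, so 121 more Saturdays after the first → 122.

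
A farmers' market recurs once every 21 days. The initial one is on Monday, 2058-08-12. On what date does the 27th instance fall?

2060-02-09

The 27th occurrence is 26 intervals after the first: 26 × 21 = 546 days after 2058-08-12.
August has 31 days — 19 days to the end of August leaves 527.
From end of August to end of 2058 is 122 days (405 left).
2059 has 365 days (40 left).
January has 31 days (9 left).
9 days into February → 2060-02-09.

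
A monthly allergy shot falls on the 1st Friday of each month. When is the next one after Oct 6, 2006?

Nov 3, 2006

Oct 2006 starts on a Sunday, so its 1st Friday is Oct 6, 2006 (5 days in).
That is not after Oct 6, 2006, so look at Nov 2006.
Nov 2006 starts on a Wednesday, so its 1st Friday is Nov 3, 2006 (2 days in).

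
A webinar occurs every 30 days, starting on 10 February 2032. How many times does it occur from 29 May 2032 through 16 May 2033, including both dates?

12

Occurrences land 30·i days after 10 February 2032 for i = 0, 1, 2, …
29 May 2032 is 109 days after the start; 109 ÷ 30 = 3 remainder 19; since the remainder is 19, round up to i = 4. First occurrence in the window: #5 on 9 June 2032 (4×30 = 120 days in).
16 May 2033 is 461 days after the start; 461 ÷ 30 = 15 remainder 11. Last occurrence in the window: #16 on 5 May 2033.
Occurrences #5 through #16: 12 in total.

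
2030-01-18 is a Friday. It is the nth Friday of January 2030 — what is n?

3rd

Day 18 falls in week ⌈18/7⌉ of the month.
Days 1–7 hold the 1st Friday, 8–14 the 2nd, 15–21 the 3rd, 22–28 the 4th, 29–31 the 5th.
18 is in the range for the 3rd.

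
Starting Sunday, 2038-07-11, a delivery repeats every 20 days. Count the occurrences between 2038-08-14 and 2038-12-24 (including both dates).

7

Occurrences land 20·i days after 2038-07-11 for i = 0, 1, 2, …
2038-08-14 is 34 days after the start; 34 ÷ 20 = 1 remainder 14; since the remainder is 14, round up to i = 2. First occurrence in the window: #3 on 2038-08-20 (2×20 = 40 days in).
2038-12-24 is 166 days after the start; 166 ÷ 20 = 8 remainder 6. Last occurrence in the window: #9 on 2038-12-18.
Occurrences #3 through #9: 7 in total.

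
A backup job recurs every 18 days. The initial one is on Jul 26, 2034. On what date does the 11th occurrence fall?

The 11th occurrence is 10 intervals after the first: 10 × 18 = 180 days after Jul 26, 2034.
Jul has 31 days — 5 days to the end of Jul leaves 175.
Aug has 31 days (144 left).
Sep has 30 days (114 left).
Oct has 31 days (83 left).
Nov has 30 days (53 left).
Dec has 31 days (22 left).
22 days into Jan → Jan 22, 2035.

Jan 22, 2035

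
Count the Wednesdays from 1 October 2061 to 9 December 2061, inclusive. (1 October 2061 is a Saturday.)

1 October 2061 is a Saturday; the first Wednesday on or after it is 5 October 2061 (4 days later).
From 5 October 2061 to 9 December 2061: 26 + 30 + 9 = 65 days (rest of October, November, December).
65 ÷ 7 = 9 full weeks with remainder 2, so 9 more Wednesdays after the first → 10.

10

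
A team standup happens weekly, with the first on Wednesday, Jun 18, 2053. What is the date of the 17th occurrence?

Oct 8, 2053

The 17th occurrence is 16 intervals after the first: 16 × 7 = 112 days after Jun 18, 2053.
Jun has 30 days — 12 days to the end of Jun leaves 100.
Jul has 31 days (69 left).
Aug has 31 days (38 left).
Sep has 30 days (8 left).
8 days into Oct → Oct 8, 2053.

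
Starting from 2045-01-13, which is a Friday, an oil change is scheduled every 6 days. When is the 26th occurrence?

The 26th occurrence is 25 intervals after the first: 25 × 6 = 150 days after 2045-01-13.
January has 31 days — 18 days to the end of January leaves 132.
February has 28 days (104 left).
March has 31 days (73 left).
April has 30 days (43 left).
May has 31 days (12 left).
12 days into June → 2045-06-12.

2045-06-12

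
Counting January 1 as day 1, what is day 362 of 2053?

Jan has 31 days (362 − 31 = 331 remain).
Feb has 28 days (331 − 28 = 303 remain).
Mar has 31 days (303 − 31 = 272 remain).
Apr has 30 days (272 − 30 = 242 remain).
May has 31 days (242 − 31 = 211 remain).
Jun has 30 days (211 − 30 = 181 remain).
Jul has 31 days (181 − 31 = 150 remain).
Aug has 31 days (150 − 31 = 119 remain).
Sep has 30 days (119 − 30 = 89 remain).
Oct has 31 days (89 − 31 = 58 remain).
Nov has 30 days (58 − 30 = 28 remain).
28 into Dec → Dec 28.

Dec 28, 2053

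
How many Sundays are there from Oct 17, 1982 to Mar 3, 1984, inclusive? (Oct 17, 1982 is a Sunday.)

Oct 17, 1982 is a Sunday; the first Sunday on or after it is Oct 17, 1982.
From Oct 17, 1982 to Mar 3, 1984: 75 + 365 + 63 = 503 days (rest of 1982, 1983, to Mar 3, 1984 in 1984).
503 ÷ 7 = 71 full weeks with remainder 6, so 71 more Sundays after the first → 72.

72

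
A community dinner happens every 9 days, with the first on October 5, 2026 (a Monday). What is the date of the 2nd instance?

The 2nd occurrence is 1 interval after the first: 1 × 9 = 9 days after October 5, 2026.
9 days later is October 14, 2026.

October 14, 2026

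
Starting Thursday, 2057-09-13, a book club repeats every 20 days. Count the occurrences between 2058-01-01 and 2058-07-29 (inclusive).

10

Occurrences land 20·i days after 2057-09-13 for i = 0, 1, 2, …
2058-01-01 is 110 days after the start; 110 ÷ 20 = 5 remainder 10; since the remainder is 10, round up to i = 6. First occurrence in the window: #7 on 2058-01-11 (6×20 = 120 days in).
2058-07-29 is 319 days after the start; 319 ÷ 20 = 15 remainder 19. Last occurrence in the window: #16 on 2058-07-10.
Occurrences #7 through #16: 10 in total.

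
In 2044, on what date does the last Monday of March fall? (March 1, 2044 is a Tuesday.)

March 2044 begins on a Tuesday, so the first Monday is March 7 (6 days later).
March 2044 has 31 days. Adding weeks: 7, 14, 21, 28 — the last one ≤ 31 is the 28th.

2044-03-28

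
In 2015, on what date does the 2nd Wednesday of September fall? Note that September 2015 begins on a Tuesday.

2015-09-09

September 2015 begins on a Tuesday, so the first Wednesday is September 2 (1 day later).
The 2nd Wednesday is 1 weeks later: 2 + 7 = 9.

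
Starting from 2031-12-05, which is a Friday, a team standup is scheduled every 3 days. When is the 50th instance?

The 50th occurrence is 49 intervals after the first: 49 × 3 = 147 days after 2031-12-05.
December has 31 days — 26 days to the end of December leaves 121.
January has 31 days (90 left).
February has 29 days (61 left).
March has 31 days (30 left).
30 days into April → 2032-04-30.

2032-04-30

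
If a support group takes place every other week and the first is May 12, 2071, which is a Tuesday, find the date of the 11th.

The 11th occurrence is 10 intervals after the first: 10 × 14 = 140 days after May 12, 2071.
May has 31 days — 19 days to the end of May leaves 121.
June has 30 days (91 left).
July has 31 days (60 left).
August has 31 days (29 left).
29 days into September → September 29, 2071.

September 29, 2071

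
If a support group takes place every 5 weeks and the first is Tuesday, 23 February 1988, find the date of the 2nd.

29 March 1988

The 2nd occurrence is 1 interval after the first: 1 × 35 = 35 days after 23 February 1988.
February has 29 days — 6 days to the end of February leaves 29.
29 days into March → 29 March 1988.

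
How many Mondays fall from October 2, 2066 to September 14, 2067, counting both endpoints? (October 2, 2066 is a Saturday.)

October 2, 2066 is a Saturday; the first Monday on or after it is October 4, 2066 (2 days later).
From October 4, 2066 to September 14, 2067: 88 + 257 = 345 days (rest of 2066, to September 14, 2067 in 2067).
345 ÷ 7 = 49 full weeks with remainder 2, so 49 more Mondays after the first → 50.

50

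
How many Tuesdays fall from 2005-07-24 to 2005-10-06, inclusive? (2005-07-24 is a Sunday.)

2005-07-24 is a Sunday; the first Tuesday on or after it is 2005-07-26 (2 days later).
From 2005-07-26 to 2005-10-06: 5 + 31 + 30 + 6 = 72 days (rest of July, August, September, October).
72 ÷ 7 = 10 full weeks with remainder 2, so 10 more Tuesdays after the first → 11.

11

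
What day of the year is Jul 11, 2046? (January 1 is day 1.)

192

Days in months before Jul: 31 + 28 + 31 + 30 + 31 + 30 = 181.
Plus 11 days into Jul → day 192.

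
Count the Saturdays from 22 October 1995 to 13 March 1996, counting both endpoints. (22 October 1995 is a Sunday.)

22 October 1995 is a Sunday; the first Saturday on or after it is 28 October 1995 (6 days later).
From 28 October 1995 to 13 March 1996: 3 + 30 + 31 + 31 + 29 + 13 = 137 days (rest of October, November, December, January, February, March).
137 ÷ 7 = 19 full weeks with remainder 4, so 19 more Saturdays after the first → 20.

20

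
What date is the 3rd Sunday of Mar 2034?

Mar 2034 begins on a Wednesday, so the first Sunday is Mar 5 (4 days later).
The 3rd Sunday is 2 weeks later: 5 + 14 = 19.

Mar 19, 2034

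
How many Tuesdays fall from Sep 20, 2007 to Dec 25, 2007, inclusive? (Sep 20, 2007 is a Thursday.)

Sep 20, 2007 is a Thursday; the first Tuesday on or after it is Sep 25, 2007 (5 days later).
From Sep 25, 2007 to Dec 25, 2007: 5 + 31 + 30 + 25 = 91 days (rest of Sep, Oct, Nov, Dec).
91 ÷ 7 = 13 full weeks with remainder 0, so 13 more Tuesdays after the first → 14.

14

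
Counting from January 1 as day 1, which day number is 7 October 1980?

Days in months before October: 31 + 29 + 31 + 30 + 31 + 30 + 31 + 31 + 30 = 274.
Plus 7 days into October → day 281.

281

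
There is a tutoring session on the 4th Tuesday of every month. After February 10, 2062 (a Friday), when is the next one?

February 2062 starts on a Wednesday; its first Tuesday is the 7th, so the 4th Tuesday is the 28th — February 28, 2062.
February 28, 2062 is after February 10, 2062, so that is the next one.

February 28, 2062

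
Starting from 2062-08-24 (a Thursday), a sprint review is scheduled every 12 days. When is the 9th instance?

The 9th occurrence is 8 intervals after the first: 8 × 12 = 96 days after 2062-08-24.
August has 31 days — 7 days to the end of August leaves 89.
September has 30 days (59 left).
October has 31 days (28 left).
28 days into November → 2062-11-28.

2062-11-28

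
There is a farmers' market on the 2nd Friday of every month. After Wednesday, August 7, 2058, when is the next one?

August 9, 2058

August 2058 starts on a Thursday; its first Friday is the 2nd, so the 2nd Friday is the 9th — August 9, 2058.
August 9, 2058 is after August 7, 2058, so that is the next one.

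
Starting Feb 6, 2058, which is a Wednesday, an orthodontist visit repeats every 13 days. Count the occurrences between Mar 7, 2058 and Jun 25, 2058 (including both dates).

8

Occurrences land 13·i days after Feb 6, 2058 for i = 0, 1, 2, …
Mar 7, 2058 is 29 days after the start; 29 ÷ 13 = 2 remainder 3; since the remainder is 3, round up to i = 3. First occurrence in the window: #4 on Mar 17, 2058 (3×13 = 39 days in).
Jun 25, 2058 is 139 days after the start; 139 ÷ 13 = 10 remainder 9. Last occurrence in the window: #11 on Jun 16, 2058.
Occurrences #4 through #11: 8 in total.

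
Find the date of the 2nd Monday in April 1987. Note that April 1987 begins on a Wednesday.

April 1987 begins on a Wednesday, so the first Monday is April 6 (5 days later).
The 2nd Monday is 1 weeks later: 6 + 7 = 13.

April 13, 1987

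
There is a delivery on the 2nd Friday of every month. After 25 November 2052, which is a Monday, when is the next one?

13 December 2052

November 2052 starts on a Friday; its first Friday is the 1st, so the 2nd Friday is the 8th — 8 November 2052.
That is not after 25 November 2052, so look at December 2052.
December 2052 starts on a Sunday; its first Friday is the 6th, so the 2nd Friday is the 13th — 13 December 2052.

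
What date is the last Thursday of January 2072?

January 2072 begins on a Friday, so the first Thursday is January 7 (6 days later).
January 2072 has 31 days. Adding weeks: 7, 14, 21, 28 — the last one ≤ 31 is the 28th.

January 28, 2072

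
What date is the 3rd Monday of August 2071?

2071-08-17

The first Monday of August 2071 is August 3.
The 3rd Monday is 2 weeks later: 3 + 14 = 17.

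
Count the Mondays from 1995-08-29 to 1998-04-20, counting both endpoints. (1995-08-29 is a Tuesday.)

138

1995-08-29 is a Tuesday; the first Monday on or after it is 1995-09-04 (6 days later).
From 1995-09-04 to 1998-04-20: 118 + 366 + 365 + 110 = 959 days (rest of 1995, 1996, 1997, to 1998-04-20 in 1998).
959 ÷ 7 = 137 full weeks with remainder 0, so 137 more Mondays after the first → 138.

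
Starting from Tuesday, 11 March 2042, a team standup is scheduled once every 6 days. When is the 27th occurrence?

14 August 2042

The 27th occurrence is 26 intervals after the first: 26 × 6 = 156 days after 11 March 2042.
March has 31 days — 20 days to the end of March leaves 136.
April has 30 days (106 left).
May has 31 days (75 left).
June has 30 days (45 left).
July has 31 days (14 left).
14 days into August → 14 August 2042.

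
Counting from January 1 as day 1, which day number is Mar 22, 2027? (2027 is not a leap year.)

81

Days in months before Mar: 31 + 28 = 59.
Plus 22 days into Mar → day 81.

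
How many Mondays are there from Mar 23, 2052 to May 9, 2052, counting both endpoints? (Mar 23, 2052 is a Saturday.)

Mar 23, 2052 is a Saturday; the first Monday on or after it is Mar 25, 2052 (2 days later).
From Mar 25, 2052 to May 9, 2052: 6 + 30 + 9 = 45 days (rest of Mar, Apr, May).
45 ÷ 7 = 6 full weeks with remainder 3, so 6 more Mondays after the first → 7.

7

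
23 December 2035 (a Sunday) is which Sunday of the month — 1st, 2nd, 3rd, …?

Day 23 falls in week ⌈23/7⌉ of the month.
Days 1–7 hold the 1st Sunday, 8–14 the 2nd, 15–21 the 3rd, 22–28 the 4th, 29–31 the 5th.
23 is in the range for the 4th.

4th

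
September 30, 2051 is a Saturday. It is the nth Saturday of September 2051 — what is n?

5th

Day 30 falls in week ⌈30/7⌉ of the month.
Days 1–7 hold the 1st Saturday, 8–14 the 2nd, 15–21 the 3rd, 22–28 the 4th, 29–31 the 5th.
30 is in the range for the 5th.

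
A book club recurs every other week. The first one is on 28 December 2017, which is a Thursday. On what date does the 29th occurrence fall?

The 29th occurrence is 28 intervals after the first: 28 × 14 = 392 days after 28 December 2017.
December has 31 days — 3 days to the end of December leaves 389.
January has 31 days (358 left).
February has 28 days (330 left).
March has 31 days (299 left).
April has 30 days (269 left).
May has 31 days (238 left).
June has 30 days (208 left).
July has 31 days (177 left).
August has 31 days (146 left).
September has 30 days (116 left).
October has 31 days (85 left).
November has 30 days (55 left).
December has 31 days (24 left).
24 days into January → 24 January 2019.

24 January 2019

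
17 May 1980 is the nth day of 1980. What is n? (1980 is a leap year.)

138

Days in months before May: 31 + 29 + 31 + 30 = 121.
Plus 17 days into May → day 138.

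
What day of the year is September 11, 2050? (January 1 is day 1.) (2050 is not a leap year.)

Days in months before September: 31 + 28 + 31 + 30 + 31 + 30 + 31 + 31 = 243.
Plus 11 days into September → day 254.

254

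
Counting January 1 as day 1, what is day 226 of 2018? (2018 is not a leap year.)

Jan has 31 days (226 − 31 = 195 remain).
Feb has 28 days (195 − 28 = 167 remain).
Mar has 31 days (167 − 31 = 136 remain).
Apr has 30 days (136 − 30 = 106 remain).
May has 31 days (106 − 31 = 75 remain).
Jun has 30 days (75 − 30 = 45 remain).
Jul has 31 days (45 − 31 = 14 remain).
14 into Aug → Aug 14.

Aug 14, 2018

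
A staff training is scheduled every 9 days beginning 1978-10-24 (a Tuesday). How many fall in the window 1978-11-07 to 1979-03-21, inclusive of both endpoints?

Occurrences land 9·i days after 1978-10-24 for i = 0, 1, 2, …
1978-11-07 is 14 days after the start; 14 ÷ 9 = 1 remainder 5; since the remainder is 5, round up to i = 2. First occurrence in the window: #3 on 1978-11-11 (2×9 = 18 days in).
1979-03-21 is 148 days after the start; 148 ÷ 9 = 16 remainder 4. Last occurrence in the window: #17 on 1979-03-17.
Occurrences #3 through #17: 15 in total.

15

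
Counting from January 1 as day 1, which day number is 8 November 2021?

312

Days in months before November: 31 + 28 + 31 + 30 + 31 + 30 + 31 + 31 + 30 + 31 = 304.
Plus 8 days into November → day 312.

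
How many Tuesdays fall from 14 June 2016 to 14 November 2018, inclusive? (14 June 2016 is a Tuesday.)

14 June 2016 is a Tuesday; the first Tuesday on or after it is 14 June 2016.
From 14 June 2016 to 14 November 2018: 200 + 365 + 318 = 883 days (rest of 2016, 2017, to 14 November 2018 in 2018).
883 ÷ 7 = 126 full weeks with remainder 1, so 126 more Tuesdays after the first → 127.

127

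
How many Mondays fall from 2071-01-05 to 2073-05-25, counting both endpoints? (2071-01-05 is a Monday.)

2071-01-05 is a Monday; the first Monday on or after it is 2071-01-05.
From 2071-01-05 to 2073-05-25: 360 + 366 + 145 = 871 days (rest of 2071, 2072, to 2073-05-25 in 2073).
871 ÷ 7 = 124 full weeks with remainder 3, so 124 more Mondays after the first → 125.

125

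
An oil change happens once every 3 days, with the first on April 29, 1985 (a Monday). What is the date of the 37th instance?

The 37th occurrence is 36 intervals after the first: 36 × 3 = 108 days after April 29, 1985.
April has 30 days — 1 day to the end of April leaves 107.
May has 31 days (76 left).
June has 30 days (46 left).
July has 31 days (15 left).
15 days into August → August 15, 1985.

August 15, 1985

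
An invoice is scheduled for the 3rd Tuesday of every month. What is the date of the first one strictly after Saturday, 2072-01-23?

January 2072 starts on a Friday; its first Tuesday is the 5th, so the 3rd Tuesday is the 19th — 2072-01-19.
That is not after 2072-01-23, so look at February 2072.
February 2072 starts on a Monday; its first Tuesday is the 2nd, so the 3rd Tuesday is the 16th — 2072-02-16.

2072-02-16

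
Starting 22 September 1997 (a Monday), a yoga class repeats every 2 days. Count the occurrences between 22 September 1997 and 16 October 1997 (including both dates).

Occurrences land 2·i days after 22 September 1997 for i = 0, 1, 2, …
The window opens on the start date, so the first occurrence inside is #1 on 22 September 1997.
16 October 1997 is 24 days after the start; 24 ÷ 2 = 12 remainder 0. Last occurrence in the window: #13 on 16 October 1997.
Occurrences #1 through #13: 13 in total.

13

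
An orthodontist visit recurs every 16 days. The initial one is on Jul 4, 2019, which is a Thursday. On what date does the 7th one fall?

Oct 8, 2019

The 7th occurrence is 6 intervals after the first: 6 × 16 = 96 days after Jul 4, 2019.
Jul has 31 days — 27 days to the end of Jul leaves 69.
Aug has 31 days (38 left).
Sep has 30 days (8 left).
8 days into Oct → Oct 8, 2019.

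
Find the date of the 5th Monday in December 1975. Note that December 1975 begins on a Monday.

29 December 1975

December 1975 begins on a Monday, so the first Monday is December 1.
The 5th Monday is 4 weeks later: 1 + 28 = 29.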